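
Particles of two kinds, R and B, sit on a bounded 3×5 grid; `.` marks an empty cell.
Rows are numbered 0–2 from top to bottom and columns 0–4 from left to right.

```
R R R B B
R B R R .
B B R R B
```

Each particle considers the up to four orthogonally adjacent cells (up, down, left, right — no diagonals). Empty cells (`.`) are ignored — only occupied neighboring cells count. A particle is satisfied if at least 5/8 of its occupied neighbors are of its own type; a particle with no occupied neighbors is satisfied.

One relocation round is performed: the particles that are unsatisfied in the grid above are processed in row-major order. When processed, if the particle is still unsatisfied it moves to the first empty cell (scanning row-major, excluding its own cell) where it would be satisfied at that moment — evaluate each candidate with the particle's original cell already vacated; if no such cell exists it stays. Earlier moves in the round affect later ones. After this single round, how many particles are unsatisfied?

Initially unsatisfied (in order): (0,3), (1,0), (1,1), (2,0), (2,4).
  (0,3) → (1,4).
  (1,0) → (0,3).
  (1,1): no empty cell satisfies it; stays.
  (2,0): now satisfied by earlier moves; stays.
  (2,4) → (1,0).
Resulting grid:
R R R R B
B B R R B
B B R R .
Unsatisfied now: (0,0), (0,4), (1,1), (1,4).

4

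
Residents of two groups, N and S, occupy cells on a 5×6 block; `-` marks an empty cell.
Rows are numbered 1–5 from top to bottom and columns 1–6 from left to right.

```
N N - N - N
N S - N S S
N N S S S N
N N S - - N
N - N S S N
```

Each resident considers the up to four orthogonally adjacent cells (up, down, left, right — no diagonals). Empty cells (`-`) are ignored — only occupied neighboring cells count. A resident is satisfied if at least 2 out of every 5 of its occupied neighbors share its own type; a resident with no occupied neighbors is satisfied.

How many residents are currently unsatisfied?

7

(1,1)N 2/2 satisfied
(1,2)N 1/2 satisfied
(1,4)N 1/1 satisfied
(1,6)N 0/1 not
(2,1)N 2/3 satisfied
(2,2)S 0/3 not
(2,4)N 1/3 not
(2,5)S 2/3 satisfied
(2,6)S 1/3 not
(3,1)N 3/3 satisfied
(3,2)N 2/4 satisfied
(3,3)S 2/3 satisfied
(3,4)S 2/3 satisfied
(3,5)S 2/3 satisfied
(3,6)N 1/3 not
(4,1)N 3/3 satisfied
(4,2)N 2/3 satisfied
(4,3)S 1/3 not
(4,6)N 2/2 satisfied
(5,1)N 1/1 satisfied
(5,3)N 0/2 not
(5,4)S 1/2 satisfied
(5,5)S 1/2 satisfied
(5,6)N 1/2 satisfied
Unsatisfied: (1,6), (2,2), (2,4), (2,6), (3,6), (4,3), (5,3) — 7 in total.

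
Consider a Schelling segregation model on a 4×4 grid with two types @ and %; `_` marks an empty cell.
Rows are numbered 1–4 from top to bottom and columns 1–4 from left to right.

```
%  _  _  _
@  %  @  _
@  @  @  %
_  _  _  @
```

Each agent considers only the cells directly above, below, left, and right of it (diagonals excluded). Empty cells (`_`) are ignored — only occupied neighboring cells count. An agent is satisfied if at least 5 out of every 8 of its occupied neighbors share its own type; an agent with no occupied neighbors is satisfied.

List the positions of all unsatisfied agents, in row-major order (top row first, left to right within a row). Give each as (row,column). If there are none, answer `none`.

(1,1), (2,1), (2,2), (2,3), (3,4), (4,4)

Row 1: (1,1)% 0/1 unhappy
Row 2: (2,1)@ 1/3 unhappy · (2,2)% 0/3 unhappy · (2,3)@ 1/2 unhappy
Row 3: (3,1)@ 2/2 ok · (3,2)@ 2/3 ok · (3,3)@ 2/3 ok · (3,4)% 0/2 unhappy
Row 4: (4,4)@ 0/1 unhappy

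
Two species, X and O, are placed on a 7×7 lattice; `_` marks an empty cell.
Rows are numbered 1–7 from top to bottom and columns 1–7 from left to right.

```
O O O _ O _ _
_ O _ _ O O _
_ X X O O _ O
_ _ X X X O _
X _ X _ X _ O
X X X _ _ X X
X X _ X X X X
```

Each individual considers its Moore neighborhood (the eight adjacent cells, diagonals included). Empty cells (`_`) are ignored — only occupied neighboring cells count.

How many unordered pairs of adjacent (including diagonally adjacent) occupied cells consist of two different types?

Scan each occupied cell's neighbors to the right and below (and the two forward diagonals) so each pair is counted once.
From row 1: 0 unlike of 7 pairs (running 0/7).
From row 2: 2 unlike of 7 pairs (running 2/14).
From row 3: 6 unlike of 13 pairs (running 8/27).
From row 4: 2 unlike of 9 pairs (running 10/36).
From row 5: 2 unlike of 7 pairs (running 12/43).
From row 6: 0 unlike of 14 pairs (running 12/57).
From row 7: 0 unlike of 4 pairs (running 12/61).
Total adjacent occupied pairs: 61; unlike-type pairs: 12.

12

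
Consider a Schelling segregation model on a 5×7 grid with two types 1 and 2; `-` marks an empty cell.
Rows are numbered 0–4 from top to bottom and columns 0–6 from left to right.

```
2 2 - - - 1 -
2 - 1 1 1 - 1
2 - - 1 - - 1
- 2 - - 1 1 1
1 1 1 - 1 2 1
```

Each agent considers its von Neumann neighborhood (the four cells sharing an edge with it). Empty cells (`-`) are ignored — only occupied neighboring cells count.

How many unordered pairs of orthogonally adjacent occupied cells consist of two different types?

Scan each occupied cell's neighbors to the right and below so each pair is counted once.
From row 0: 0 unlike of 2 pairs (running 0/2).
From row 1: 0 unlike of 5 pairs (running 0/7).
From row 2: 0 unlike of 1 pairs (running 0/8).
From row 3: 2 unlike of 6 pairs (running 2/14).
From row 4: 2 unlike of 4 pairs (running 4/18).
Total adjacent occupied pairs: 18; unlike-type pairs: 4.

4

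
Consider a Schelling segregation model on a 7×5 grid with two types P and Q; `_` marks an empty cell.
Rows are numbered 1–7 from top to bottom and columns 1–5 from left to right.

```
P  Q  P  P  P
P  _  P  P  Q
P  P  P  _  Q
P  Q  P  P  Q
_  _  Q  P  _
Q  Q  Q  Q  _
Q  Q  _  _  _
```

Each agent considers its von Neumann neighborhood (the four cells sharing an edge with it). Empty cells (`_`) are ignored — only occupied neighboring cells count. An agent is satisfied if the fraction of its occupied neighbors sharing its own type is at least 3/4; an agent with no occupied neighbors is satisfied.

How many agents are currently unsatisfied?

(1,1)P 1/2 ✗
(1,2)Q 0/2 ✗
(1,3)P 2/3 ✗
(1,4)P 3/3 ✓
(1,5)P 1/2 ✗
(2,1)P 2/2 ✓
(2,3)P 3/3 ✓
(2,4)P 2/3 ✗
(2,5)Q 1/3 ✗
(3,1)P 3/3 ✓
(3,2)P 2/3 ✗
(3,3)P 3/3 ✓
(3,5)Q 2/2 ✓
(4,1)P 1/2 ✗
(4,2)Q 0/3 ✗
(4,3)P 2/4 ✗
(4,4)P 2/3 ✗
(4,5)Q 1/2 ✗
(5,3)Q 1/3 ✗
(5,4)P 1/3 ✗
(6,1)Q 2/2 ✓
(6,2)Q 3/3 ✓
(6,3)Q 3/3 ✓
(6,4)Q 1/2 ✗
(7,1)Q 2/2 ✓
(7,2)Q 2/2 ✓
Unsatisfied: (1,1), (1,2), (1,3), (1,5), (2,4), (2,5), (3,2), (4,1), (4,2), (4,3), (4,4), (4,5), (5,3), (5,4), (6,4) — 15 in total.

15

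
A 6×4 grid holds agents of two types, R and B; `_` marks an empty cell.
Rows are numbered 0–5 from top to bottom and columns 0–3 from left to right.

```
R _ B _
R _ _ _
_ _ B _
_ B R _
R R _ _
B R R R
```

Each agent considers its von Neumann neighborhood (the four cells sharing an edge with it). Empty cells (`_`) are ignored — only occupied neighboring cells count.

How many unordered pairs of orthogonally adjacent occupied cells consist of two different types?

5

Scan each occupied cell's neighbors to the right and below so each pair is counted once.
From row 0: 0 unlike of 1 pairs (running 0/1).
From row 2: 1 unlike of 1 pairs (running 1/2).
From row 3: 2 unlike of 2 pairs (running 3/4).
From row 4: 1 unlike of 3 pairs (running 4/7).
From row 5: 1 unlike of 3 pairs (running 5/10).
Total adjacent occupied pairs: 10; unlike-type pairs: 5.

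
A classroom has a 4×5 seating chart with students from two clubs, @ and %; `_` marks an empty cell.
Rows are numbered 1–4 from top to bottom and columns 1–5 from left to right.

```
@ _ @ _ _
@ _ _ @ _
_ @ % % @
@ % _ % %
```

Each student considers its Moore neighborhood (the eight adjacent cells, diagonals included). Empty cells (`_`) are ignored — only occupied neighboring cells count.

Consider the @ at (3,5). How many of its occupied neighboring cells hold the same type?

Occupied neighbors of (3,5): (2,4)=@, (3,4)=%, (4,4)=%, (4,5)=%.
Same type (@): 1 of 4.

1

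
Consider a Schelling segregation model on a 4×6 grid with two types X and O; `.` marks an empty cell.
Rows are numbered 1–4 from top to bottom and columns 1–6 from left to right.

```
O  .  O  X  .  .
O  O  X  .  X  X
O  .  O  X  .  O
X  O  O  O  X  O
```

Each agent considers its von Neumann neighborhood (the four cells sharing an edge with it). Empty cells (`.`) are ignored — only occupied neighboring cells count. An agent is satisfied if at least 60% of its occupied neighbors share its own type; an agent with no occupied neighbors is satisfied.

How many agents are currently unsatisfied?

14

Row 1: (1,1)O 1/1 satisfied · (1,3)O 0/2 not · (1,4)X 0/1 not
Row 2: (2,1)O 3/3 satisfied · (2,2)O 1/2 not · (2,3)X 0/3 not · (2,5)X 1/1 satisfied · (2,6)X 1/2 not
Row 3: (3,1)O 1/2 not · (3,3)O 1/3 not · (3,4)X 0/2 not · (3,6)O 1/2 not
Row 4: (4,1)X 0/2 not · (4,2)O 1/2 not · (4,3)O 3/3 satisfied · (4,4)O 1/3 not · (4,5)X 0/2 not · (4,6)O 1/2 not
Unsatisfied: (1,3), (1,4), (2,2), (2,3), (2,6), (3,1), (3,3), (3,4), (3,6), (4,1), (4,2), (4,4), (4,5), (4,6) — 14 in total.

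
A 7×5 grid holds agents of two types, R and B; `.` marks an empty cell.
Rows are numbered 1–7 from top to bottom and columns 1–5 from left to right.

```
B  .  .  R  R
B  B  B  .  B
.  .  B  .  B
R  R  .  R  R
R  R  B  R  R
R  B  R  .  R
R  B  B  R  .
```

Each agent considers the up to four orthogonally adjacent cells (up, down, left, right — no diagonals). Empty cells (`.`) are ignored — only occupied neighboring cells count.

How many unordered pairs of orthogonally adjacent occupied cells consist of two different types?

11

Scan each occupied cell's neighbors to the right and below so each pair is counted once.
Row 1: B(1,1)–B(2,1)= R(1,4)–R(1,5)= R(1,5)–B(2,5)≠  → 1/3 unlike.
Row 2: B(2,1)–B(2,2)= B(2,2)–B(2,3)= B(2,3)–B(3,3)= B(2,5)–B(3,5)=  → 0/4 unlike.
Row 3: B(3,5)–R(4,5)≠  → 1/1 unlike.
Row 4: R(4,1)–R(4,2)= R(4,1)–R(5,1)= R(4,2)–R(5,2)= R(4,4)–R(4,5)= R(4,4)–R(5,4)= R(4,5)–R(5,5)=  → 0/6 unlike.
Row 5: R(5,1)–R(5,2)= R(5,1)–R(6,1)= R(5,2)–B(5,3)≠ R(5,2)–B(6,2)≠ B(5,3)–R(5,4)≠ B(5,3)–R(6,3)≠ R(5,4)–R(5,5)= R(5,5)–R(6,5)=  → 4/8 unlike.
Row 6: R(6,1)–B(6,2)≠ R(6,1)–R(7,1)= B(6,2)–R(6,3)≠ B(6,2)–B(7,2)= R(6,3)–B(7,3)≠  → 3/5 unlike.
Row 7: R(7,1)–B(7,2)≠ B(7,2)–B(7,3)= B(7,3)–R(7,4)≠  → 2/3 unlike.
Total adjacent occupied pairs: 30; unlike-type pairs: 11.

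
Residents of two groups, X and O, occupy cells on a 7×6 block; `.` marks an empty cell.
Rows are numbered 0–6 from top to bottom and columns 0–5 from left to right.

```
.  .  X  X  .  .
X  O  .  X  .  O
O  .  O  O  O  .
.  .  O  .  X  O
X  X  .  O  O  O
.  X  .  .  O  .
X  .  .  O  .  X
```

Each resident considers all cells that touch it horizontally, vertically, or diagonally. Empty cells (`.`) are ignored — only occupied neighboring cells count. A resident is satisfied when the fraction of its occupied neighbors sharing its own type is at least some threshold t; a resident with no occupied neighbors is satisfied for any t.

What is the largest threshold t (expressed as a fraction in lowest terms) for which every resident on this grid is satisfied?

(0,2)X 2/3
(0,3)X 2/2
(1,0)X 0/2
(1,1)O 2/4
(1,3)X 2/5
(1,5)O 1/1
(2,0)O 1/2
(2,2)O 3/4
(2,3)O 3/5
(2,4)O 3/5
(3,2)O 3/4
(3,4)X 0/6
(3,5)O 3/4
(4,0)X 2/2
(4,1)X 2/3
(4,3)O 3/4
(4,4)O 4/5
(4,5)O 3/4
(5,1)X 3/3
(5,4)O 4/5
(6,0)X 1/1
(6,3)O 1/1
(6,5)X 0/1
The smallest same-type fraction is 0/2 at (1,0), which reduces to 0/1. Any threshold above that leaves this resident unsatisfied.

0/1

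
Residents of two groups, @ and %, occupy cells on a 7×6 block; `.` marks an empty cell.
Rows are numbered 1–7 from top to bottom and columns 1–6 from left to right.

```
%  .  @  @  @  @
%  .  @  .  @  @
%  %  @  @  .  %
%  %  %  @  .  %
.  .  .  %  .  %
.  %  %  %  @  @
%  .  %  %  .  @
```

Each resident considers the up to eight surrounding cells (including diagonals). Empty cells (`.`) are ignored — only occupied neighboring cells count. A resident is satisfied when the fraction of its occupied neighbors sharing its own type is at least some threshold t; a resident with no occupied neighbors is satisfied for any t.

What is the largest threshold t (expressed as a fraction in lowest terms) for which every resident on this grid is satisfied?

(1,1)% 1/1
(1,3)@ 2/2
(1,4)@ 4/4
(1,5)@ 4/4
(1,6)@ 3/3
(2,1)% 3/3
(2,3)@ 4/5
(2,5)@ 5/6
(2,6)@ 3/4
(3,1)% 4/4
(3,2)% 5/7
(3,3)@ 3/6
(3,4)@ 4/5
(3,6)% 1/3
(4,1)% 3/3
(4,2)% 4/5
(4,3)% 3/6
(4,4)@ 2/4
(4,6)% 2/2
(5,4)% 3/5
(5,6)% 1/3
(6,2)% 3/3
(6,3)% 5/5
(6,4)% 4/5
(6,5)@ 2/6
(6,6)@ 2/3
(7,1)% 1/1
(7,3)% 4/4
(7,4)% 3/4
(7,6)@ 2/2
The smallest same-type fraction is 1/3 at (3,6), which reduces to 1/3. Any threshold above that leaves this resident unsatisfied.

1/3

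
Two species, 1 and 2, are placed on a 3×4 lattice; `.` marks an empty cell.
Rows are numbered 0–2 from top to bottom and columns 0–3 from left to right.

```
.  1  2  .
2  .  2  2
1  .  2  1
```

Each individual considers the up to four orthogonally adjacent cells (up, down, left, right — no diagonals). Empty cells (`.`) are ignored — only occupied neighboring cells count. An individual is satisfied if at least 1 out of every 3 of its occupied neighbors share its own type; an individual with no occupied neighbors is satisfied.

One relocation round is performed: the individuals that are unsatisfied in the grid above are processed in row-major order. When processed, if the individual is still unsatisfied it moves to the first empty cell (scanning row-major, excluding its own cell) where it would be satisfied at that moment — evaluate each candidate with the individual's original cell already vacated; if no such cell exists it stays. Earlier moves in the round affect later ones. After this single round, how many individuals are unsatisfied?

1

Initially unsatisfied (in order): (0,1), (1,0), (2,0), (2,3).
  (0,1) → (2,1).
  (1,0) → (0,0).
  (2,0): now satisfied by earlier moves; stays.
  (2,3) → (1,0).
Resulting grid:
2 . 2 .
1 . 2 2
1 1 2 .
Unsatisfied now: (0,0).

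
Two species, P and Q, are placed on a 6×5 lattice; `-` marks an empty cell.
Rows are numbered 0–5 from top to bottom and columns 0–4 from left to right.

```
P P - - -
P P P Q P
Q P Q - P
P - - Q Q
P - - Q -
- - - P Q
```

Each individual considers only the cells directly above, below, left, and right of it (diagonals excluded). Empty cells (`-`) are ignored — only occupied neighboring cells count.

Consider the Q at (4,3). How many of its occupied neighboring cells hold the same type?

Occupied neighbors of (4,3): (3,3)=Q, (5,3)=P.
Same type (Q): 1 of 2.

1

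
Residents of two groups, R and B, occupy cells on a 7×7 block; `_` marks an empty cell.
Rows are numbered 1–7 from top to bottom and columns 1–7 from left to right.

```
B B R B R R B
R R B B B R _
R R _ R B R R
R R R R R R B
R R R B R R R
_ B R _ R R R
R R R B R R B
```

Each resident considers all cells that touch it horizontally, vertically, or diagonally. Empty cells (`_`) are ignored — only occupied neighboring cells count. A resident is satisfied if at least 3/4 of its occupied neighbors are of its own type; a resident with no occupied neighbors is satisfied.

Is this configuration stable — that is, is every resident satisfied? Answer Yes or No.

No

Row 1: (1,1)B 1/3 not · (1,2)B 2/5 not · (1,3)R 1/5 not · (1,4)B 3/5 not · (1,5)R 2/5 not · (1,6)R 2/4 not · (1,7)B 0/2 not
Row 2: (2,1)R 3/5 not · (2,2)R 4/7 not · (2,3)B 3/7 not · (2,4)B 4/7 not · (2,5)B 3/8 not · (2,6)R 4/7 not
Row 3: (3,1)R 5/5 satisfied · (3,2)R 6/7 satisfied · (3,4)R 3/7 not · (3,5)B 2/8 not · (3,6)R 4/7 not · (3,7)R 3/4 satisfied
Row 4: (4,1)R 5/5 satisfied · (4,2)R 7/7 satisfied · (4,3)R 6/7 satisfied · (4,4)R 5/7 not · (4,5)R 6/8 satisfied · (4,6)R 6/8 satisfied · (4,7)B 0/5 not
Row 5: (5,1)R 3/4 satisfied · (5,2)R 6/7 satisfied · (5,3)R 5/7 not · (5,4)B 0/7 not · (5,5)R 6/7 satisfied · (5,6)R 7/8 satisfied · (5,7)R 4/5 satisfied
Row 6: (6,2)B 0/7 not · (6,3)R 4/7 not · (6,5)R 5/7 not · (6,6)R 7/8 satisfied · (6,7)R 4/5 satisfied
Row 7: (7,1)R 1/2 not · (7,2)R 3/4 satisfied · (7,3)R 2/4 not · (7,4)B 0/4 not · (7,5)R 3/4 satisfied · (7,6)R 4/5 satisfied · (7,7)B 0/3 not
For instance (1,1) has only 1/3 same-type neighbors, below 3/4.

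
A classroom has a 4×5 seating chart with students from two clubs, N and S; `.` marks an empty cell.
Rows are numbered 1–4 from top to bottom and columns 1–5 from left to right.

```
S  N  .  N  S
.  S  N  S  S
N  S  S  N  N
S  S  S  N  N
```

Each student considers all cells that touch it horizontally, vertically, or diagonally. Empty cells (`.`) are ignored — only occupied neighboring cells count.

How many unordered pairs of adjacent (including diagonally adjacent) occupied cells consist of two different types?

21

Scan each occupied cell's neighbors to the right and below (and the two forward diagonals) so each pair is counted once.
Row 1: S(1,1)–N(1,2)≠ S(1,1)–S(2,2)= N(1,2)–S(2,2)≠ N(1,2)–N(2,3)= N(1,4)–S(1,5)≠ N(1,4)–S(2,4)≠ N(1,4)–S(2,5)≠ N(1,4)–N(2,3)= S(1,5)–S(2,5)= S(1,5)–S(2,4)=  → 5/10 unlike.
Row 2: S(2,2)–N(2,3)≠ S(2,2)–S(3,2)= S(2,2)–S(3,3)= S(2,2)–N(3,1)≠ N(2,3)–S(2,4)≠ N(2,3)–S(3,3)≠ N(2,3)–N(3,4)= N(2,3)–S(3,2)≠ S(2,4)–S(2,5)= S(2,4)–N(3,4)≠ S(2,4)–N(3,5)≠ S(2,4)–S(3,3)= S(2,5)–N(3,5)≠ S(2,5)–N(3,4)≠  → 9/14 unlike.
Row 3: N(3,1)–S(3,2)≠ N(3,1)–S(4,1)≠ N(3,1)–S(4,2)≠ S(3,2)–S(3,3)= S(3,2)–S(4,2)= S(3,2)–S(4,3)= S(3,2)–S(4,1)= S(3,3)–N(3,4)≠ S(3,3)–S(4,3)= S(3,3)–N(4,4)≠ S(3,3)–S(4,2)= N(3,4)–N(3,5)= N(3,4)–N(4,4)= N(3,4)–N(4,5)= N(3,4)–S(4,3)≠ N(3,5)–N(4,5)= N(3,5)–N(4,4)=  → 6/17 unlike.
Row 4: S(4,1)–S(4,2)= S(4,2)–S(4,3)= S(4,3)–N(4,4)≠ N(4,4)–N(4,5)=  → 1/4 unlike.
Total adjacent occupied pairs: 45; unlike-type pairs: 21.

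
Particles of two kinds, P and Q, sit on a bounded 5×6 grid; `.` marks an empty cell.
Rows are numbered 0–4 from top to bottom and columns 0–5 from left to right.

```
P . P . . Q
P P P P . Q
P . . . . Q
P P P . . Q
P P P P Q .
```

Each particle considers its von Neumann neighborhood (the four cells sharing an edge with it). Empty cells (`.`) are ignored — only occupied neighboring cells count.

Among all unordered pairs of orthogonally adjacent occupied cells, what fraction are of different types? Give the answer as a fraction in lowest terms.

Scan each occupied cell's neighbors to the right and below so each pair is counted once.
From row 0: 0 unlike of 3 pairs (running 0/3).
From row 1: 0 unlike of 5 pairs (running 0/8).
From row 2: 0 unlike of 2 pairs (running 0/10).
From row 3: 0 unlike of 5 pairs (running 0/15).
From row 4: 1 unlike of 4 pairs (running 1/19).
Total adjacent occupied pairs: 19; unlike-type pairs: 1.
1/19 is already in lowest terms.

1/19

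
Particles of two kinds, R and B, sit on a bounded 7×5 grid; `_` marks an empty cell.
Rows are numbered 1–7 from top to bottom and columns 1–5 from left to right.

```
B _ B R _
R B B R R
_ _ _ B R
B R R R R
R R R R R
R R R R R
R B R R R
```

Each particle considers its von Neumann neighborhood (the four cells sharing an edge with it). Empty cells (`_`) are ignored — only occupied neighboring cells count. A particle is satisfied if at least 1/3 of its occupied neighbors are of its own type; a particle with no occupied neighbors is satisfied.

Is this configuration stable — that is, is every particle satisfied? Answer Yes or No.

(1,1)B 0/1 not
(1,3)B 1/2 satisfied
(1,4)R 1/2 satisfied
(2,1)R 0/2 not
(2,2)B 1/2 satisfied
(2,3)B 2/3 satisfied
(2,4)R 2/4 satisfied
(2,5)R 2/2 satisfied
(3,4)B 0/3 not
(3,5)R 2/3 satisfied
(4,1)B 0/2 not
(4,2)R 2/3 satisfied
(4,3)R 3/3 satisfied
(4,4)R 3/4 satisfied
(4,5)R 3/3 satisfied
(5,1)R 2/3 satisfied
(5,2)R 4/4 satisfied
(5,3)R 4/4 satisfied
(5,4)R 4/4 satisfied
(5,5)R 3/3 satisfied
(6,1)R 3/3 satisfied
(6,2)R 3/4 satisfied
(6,3)R 4/4 satisfied
(6,4)R 4/4 satisfied
(6,5)R 3/3 satisfied
(7,1)R 1/2 satisfied
(7,2)B 0/3 not
(7,3)R 2/3 satisfied
(7,4)R 3/3 satisfied
(7,5)R 2/2 satisfied
For instance (1,1) has only 0/1 same-type neighbors, below 1/3.

No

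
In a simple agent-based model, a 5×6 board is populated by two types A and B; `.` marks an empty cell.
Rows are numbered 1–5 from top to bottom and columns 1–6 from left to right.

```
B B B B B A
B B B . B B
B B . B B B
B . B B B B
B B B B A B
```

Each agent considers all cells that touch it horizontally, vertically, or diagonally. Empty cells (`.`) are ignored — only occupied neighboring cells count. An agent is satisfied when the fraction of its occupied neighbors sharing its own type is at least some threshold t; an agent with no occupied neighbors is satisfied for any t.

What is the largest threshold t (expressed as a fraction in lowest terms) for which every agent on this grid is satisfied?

Row 1: (1,1)B 3/3 · (1,2)B 5/5 · (1,3)B 4/4 · (1,4)B 4/4 · (1,5)B 3/4 · (1,6)A 0/3
Row 2: (2,1)B 5/5 · (2,2)B 7/7 · (2,3)B 6/6 · (2,5)B 6/7 · (2,6)B 4/5
Row 3: (3,1)B 4/4 · (3,2)B 6/6 · (3,4)B 6/6 · (3,5)B 7/7 · (3,6)B 5/5
Row 4: (4,1)B 4/4 · (4,3)B 6/6 · (4,4)B 6/7 · (4,5)B 7/8 · (4,6)B 4/5
Row 5: (5,1)B 2/2 · (5,2)B 4/4 · (5,3)B 4/4 · (5,4)B 4/5 · (5,5)A 0/5 · (5,6)B 2/3
The smallest same-type fraction is 0/3 at (1,6), which reduces to 0/1. Any threshold above that leaves this agent unsatisfied.

0/1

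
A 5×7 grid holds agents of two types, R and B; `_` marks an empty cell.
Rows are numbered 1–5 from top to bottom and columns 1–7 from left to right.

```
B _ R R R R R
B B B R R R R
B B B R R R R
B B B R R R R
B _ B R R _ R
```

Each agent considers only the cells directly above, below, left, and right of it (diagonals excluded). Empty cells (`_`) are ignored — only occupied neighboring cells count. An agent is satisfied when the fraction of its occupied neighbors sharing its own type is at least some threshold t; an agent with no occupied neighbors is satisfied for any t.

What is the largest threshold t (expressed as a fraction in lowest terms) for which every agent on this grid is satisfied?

1/2

Row 1: (1,1)B 1/1 · (1,3)R 1/2 · (1,4)R 3/3 · (1,5)R 3/3 · (1,6)R 3/3 · (1,7)R 2/2
Row 2: (2,1)B 3/3 · (2,2)B 3/3 · (2,3)B 2/4 · (2,4)R 3/4 · (2,5)R 4/4 · (2,6)R 4/4 · (2,7)R 3/3
Row 3: (3,1)B 3/3 · (3,2)B 4/4 · (3,3)B 3/4 · (3,4)R 3/4 · (3,5)R 4/4 · (3,6)R 4/4 · (3,7)R 3/3
Row 4: (4,1)B 3/3 · (4,2)B 3/3 · (4,3)B 3/4 · (4,4)R 3/4 · (4,5)R 4/4 · (4,6)R 3/3 · (4,7)R 3/3
Row 5: (5,1)B 1/1 · (5,3)B 1/2 · (5,4)R 2/3 · (5,5)R 2/2 · (5,7)R 1/1
The smallest same-type fraction is 1/2 at (1,3), which reduces to 1/2. Any threshold above that leaves this agent unsatisfied.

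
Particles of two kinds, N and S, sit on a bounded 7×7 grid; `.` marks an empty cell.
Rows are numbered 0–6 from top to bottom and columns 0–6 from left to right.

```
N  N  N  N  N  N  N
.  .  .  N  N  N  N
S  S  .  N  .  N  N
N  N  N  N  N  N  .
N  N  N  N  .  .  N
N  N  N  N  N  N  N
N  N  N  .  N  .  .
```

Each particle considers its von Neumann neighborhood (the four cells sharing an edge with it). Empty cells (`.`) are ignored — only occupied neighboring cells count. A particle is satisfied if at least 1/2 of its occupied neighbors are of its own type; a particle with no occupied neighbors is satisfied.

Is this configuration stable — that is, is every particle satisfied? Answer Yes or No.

Yes

Row 0: (0,0)N 1/1 ✓ · (0,1)N 2/2 ✓ · (0,2)N 2/2 ✓ · (0,3)N 3/3 ✓ · (0,4)N 3/3 ✓ · (0,5)N 3/3 ✓ · (0,6)N 2/2 ✓
Row 1: (1,3)N 3/3 ✓ · (1,4)N 3/3 ✓ · (1,5)N 4/4 ✓ · (1,6)N 3/3 ✓
Row 2: (2,0)S 1/2 ✓ · (2,1)S 1/2 ✓ · (2,3)N 2/2 ✓ · (2,5)N 3/3 ✓ · (2,6)N 2/2 ✓
Row 3: (3,0)N 2/3 ✓ · (3,1)N 3/4 ✓ · (3,2)N 3/3 ✓ · (3,3)N 4/4 ✓ · (3,4)N 2/2 ✓ · (3,5)N 2/2 ✓
Row 4: (4,0)N 3/3 ✓ · (4,1)N 4/4 ✓ · (4,2)N 4/4 ✓ · (4,3)N 3/3 ✓ · (4,6)N 1/1 ✓
Row 5: (5,0)N 3/3 ✓ · (5,1)N 4/4 ✓ · (5,2)N 4/4 ✓ · (5,3)N 3/3 ✓ · (5,4)N 3/3 ✓ · (5,5)N 2/2 ✓ · (5,6)N 2/2 ✓
Row 6: (6,0)N 2/2 ✓ · (6,1)N 3/3 ✓ · (6,2)N 2/2 ✓ · (6,4)N 1/1 ✓
All meet the threshold, so the configuration is stable.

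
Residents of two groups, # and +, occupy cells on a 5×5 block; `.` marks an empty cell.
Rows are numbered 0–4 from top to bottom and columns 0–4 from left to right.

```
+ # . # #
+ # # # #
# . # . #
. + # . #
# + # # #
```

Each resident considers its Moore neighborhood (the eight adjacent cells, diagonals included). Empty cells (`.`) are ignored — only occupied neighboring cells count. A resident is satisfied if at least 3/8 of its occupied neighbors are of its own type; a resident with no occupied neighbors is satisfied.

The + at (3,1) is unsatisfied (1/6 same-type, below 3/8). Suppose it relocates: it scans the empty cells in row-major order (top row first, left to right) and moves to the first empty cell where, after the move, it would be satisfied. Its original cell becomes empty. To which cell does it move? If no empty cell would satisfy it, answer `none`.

none

Vacating (3,1). Empty cells in order:
  (0,2): 0/5 same-type → still unsatisfied.
  (2,1): 1/6 same-type → still unsatisfied.
  (2,3): 0/7 same-type → still unsatisfied.
  (3,0): 1/3 same-type → still unsatisfied.
  (3,3): 0/7 same-type → still unsatisfied.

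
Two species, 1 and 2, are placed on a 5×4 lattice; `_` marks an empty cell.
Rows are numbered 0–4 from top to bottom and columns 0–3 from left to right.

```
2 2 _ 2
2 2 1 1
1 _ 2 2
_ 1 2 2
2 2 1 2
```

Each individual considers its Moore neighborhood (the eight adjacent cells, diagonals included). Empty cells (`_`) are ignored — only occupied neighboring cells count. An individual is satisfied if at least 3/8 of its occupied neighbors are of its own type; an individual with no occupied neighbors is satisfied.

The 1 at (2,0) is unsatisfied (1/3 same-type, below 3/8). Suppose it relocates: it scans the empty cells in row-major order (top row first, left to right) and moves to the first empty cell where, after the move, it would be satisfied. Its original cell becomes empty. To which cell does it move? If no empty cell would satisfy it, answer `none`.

(0,2)

Vacating (2,0). Empty cells in order:
  (0,2): 2/5 same-type → satisfied — stop here.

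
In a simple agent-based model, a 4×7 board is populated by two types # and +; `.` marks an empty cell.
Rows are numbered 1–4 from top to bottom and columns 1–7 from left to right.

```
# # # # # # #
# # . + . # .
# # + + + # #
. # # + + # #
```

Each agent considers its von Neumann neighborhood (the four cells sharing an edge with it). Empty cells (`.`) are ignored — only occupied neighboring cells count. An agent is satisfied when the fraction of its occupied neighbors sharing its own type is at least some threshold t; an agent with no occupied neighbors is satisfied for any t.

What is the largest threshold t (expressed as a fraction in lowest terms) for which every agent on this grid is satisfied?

(1,1)# 2/2
(1,2)# 3/3
(1,3)# 2/2
(1,4)# 2/3
(1,5)# 2/2
(1,6)# 3/3
(1,7)# 1/1
(2,1)# 3/3
(2,2)# 3/3
(2,4)+ 1/2
(2,6)# 2/2
(3,1)# 2/2
(3,2)# 3/4
(3,3)+ 1/3
(3,4)+ 4/4
(3,5)+ 2/3
(3,6)# 3/4
(3,7)# 2/2
(4,2)# 2/2
(4,3)# 1/3
(4,4)+ 2/3
(4,5)+ 2/3
(4,6)# 2/3
(4,7)# 2/2
The smallest same-type fraction is 1/3 at (3,3), which reduces to 1/3. Any threshold above that leaves this agent unsatisfied.

1/3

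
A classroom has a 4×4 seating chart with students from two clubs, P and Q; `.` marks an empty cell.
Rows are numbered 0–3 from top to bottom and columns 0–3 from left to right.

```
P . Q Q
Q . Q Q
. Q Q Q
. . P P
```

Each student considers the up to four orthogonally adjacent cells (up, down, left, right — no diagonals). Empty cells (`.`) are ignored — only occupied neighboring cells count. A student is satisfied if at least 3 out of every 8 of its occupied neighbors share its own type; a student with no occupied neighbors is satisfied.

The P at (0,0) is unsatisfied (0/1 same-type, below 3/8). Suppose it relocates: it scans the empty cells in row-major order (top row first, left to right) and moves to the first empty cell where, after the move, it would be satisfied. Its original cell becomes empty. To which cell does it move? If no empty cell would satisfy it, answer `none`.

(3,0)

Vacating (0,0). Empty cells in order:
  (0,1): 0/1 same-type → still unsatisfied.
  (1,1): 0/3 same-type → still unsatisfied.
  (2,0): 0/2 same-type → still unsatisfied.
  (3,0): 0/0 same-type → satisfied — stop here.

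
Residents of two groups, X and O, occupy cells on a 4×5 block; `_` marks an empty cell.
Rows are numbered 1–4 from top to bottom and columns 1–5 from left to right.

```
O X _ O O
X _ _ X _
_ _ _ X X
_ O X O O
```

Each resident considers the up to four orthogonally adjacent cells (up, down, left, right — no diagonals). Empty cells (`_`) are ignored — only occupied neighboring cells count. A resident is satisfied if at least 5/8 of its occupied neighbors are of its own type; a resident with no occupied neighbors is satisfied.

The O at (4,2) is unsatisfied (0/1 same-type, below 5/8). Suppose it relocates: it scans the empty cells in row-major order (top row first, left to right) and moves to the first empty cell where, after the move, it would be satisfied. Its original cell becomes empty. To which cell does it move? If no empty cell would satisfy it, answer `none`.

Vacating (4,2). Empty cells in order:
  (1,3): 1/2 same-type → still unsatisfied.
  (2,2): 0/2 same-type → still unsatisfied.
  (2,3): 0/1 same-type → still unsatisfied.
  (2,5): 1/3 same-type → still unsatisfied.
  (3,1): 0/1 same-type → still unsatisfied.
  (3,2): 0/0 same-type → satisfied — stop here.

(3,2)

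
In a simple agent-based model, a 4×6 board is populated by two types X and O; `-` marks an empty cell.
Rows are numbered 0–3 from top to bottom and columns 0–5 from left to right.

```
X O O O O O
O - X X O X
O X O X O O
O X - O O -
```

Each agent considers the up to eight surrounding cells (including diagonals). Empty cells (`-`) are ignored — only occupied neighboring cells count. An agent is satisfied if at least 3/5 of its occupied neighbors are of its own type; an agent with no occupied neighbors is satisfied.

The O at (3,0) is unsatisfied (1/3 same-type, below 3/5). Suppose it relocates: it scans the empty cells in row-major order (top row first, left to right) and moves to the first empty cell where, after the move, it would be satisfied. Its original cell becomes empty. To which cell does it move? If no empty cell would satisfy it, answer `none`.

(1,1)

Vacating (3,0). Empty cells in order:
  (1,1): 5/8 same-type → satisfied — stop here.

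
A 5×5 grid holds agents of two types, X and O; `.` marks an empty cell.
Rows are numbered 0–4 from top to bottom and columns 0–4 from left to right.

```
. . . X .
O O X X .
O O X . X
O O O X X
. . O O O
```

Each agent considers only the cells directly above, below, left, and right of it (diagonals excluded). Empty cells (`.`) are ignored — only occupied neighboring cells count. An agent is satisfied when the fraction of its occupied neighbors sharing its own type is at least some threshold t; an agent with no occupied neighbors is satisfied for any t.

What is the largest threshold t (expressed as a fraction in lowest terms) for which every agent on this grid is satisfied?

(0,3)X 1/1
(1,0)O 2/2
(1,1)O 2/3
(1,2)X 2/3
(1,3)X 2/2
(2,0)O 3/3
(2,1)O 3/4
(2,2)X 1/3
(2,4)X 1/1
(3,0)O 2/2
(3,1)O 3/3
(3,2)O 2/4
(3,3)X 1/3
(3,4)X 2/3
(4,2)O 2/2
(4,3)O 2/3
(4,4)O 1/2
The smallest same-type fraction is 1/3 at (2,2), which reduces to 1/3. Any threshold above that leaves this agent unsatisfied.

1/3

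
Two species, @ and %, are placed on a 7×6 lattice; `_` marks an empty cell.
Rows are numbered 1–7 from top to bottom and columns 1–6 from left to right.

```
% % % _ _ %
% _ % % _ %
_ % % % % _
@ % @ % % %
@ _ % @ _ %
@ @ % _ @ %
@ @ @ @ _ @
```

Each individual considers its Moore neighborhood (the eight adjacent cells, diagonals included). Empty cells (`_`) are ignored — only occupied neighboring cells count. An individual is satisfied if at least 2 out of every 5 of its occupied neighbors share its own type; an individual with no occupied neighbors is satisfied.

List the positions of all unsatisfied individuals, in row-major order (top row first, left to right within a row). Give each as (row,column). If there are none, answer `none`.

Row 1: (1,1)% 2/2 ✓ · (1,2)% 4/4 ✓ · (1,3)% 3/3 ✓ · (1,6)% 1/1 ✓
Row 2: (2,1)% 3/3 ✓ · (2,3)% 6/6 ✓ · (2,4)% 5/5 ✓ · (2,6)% 2/2 ✓
Row 3: (3,2)% 4/6 ✓ · (3,3)% 6/7 ✓ · (3,4)% 6/7 ✓ · (3,5)% 6/6 ✓
Row 4: (4,1)@ 1/3 ✗ · (4,2)% 3/6 ✓ · (4,3)@ 1/7 ✗ · (4,4)% 5/7 ✓ · (4,5)% 5/6 ✓ · (4,6)% 3/3 ✓
Row 5: (5,1)@ 3/4 ✓ · (5,3)% 3/6 ✓ · (5,4)@ 2/6 ✗ · (5,6)% 3/4 ✓
Row 6: (6,1)@ 4/4 ✓ · (6,2)@ 5/7 ✓ · (6,3)% 1/6 ✗ · (6,5)@ 3/5 ✓ · (6,6)% 1/3 ✗
Row 7: (7,1)@ 3/3 ✓ · (7,2)@ 4/5 ✓ · (7,3)@ 3/4 ✓ · (7,4)@ 2/3 ✓ · (7,6)@ 1/2 ✓

(4,1), (4,3), (5,4), (6,3), (6,6)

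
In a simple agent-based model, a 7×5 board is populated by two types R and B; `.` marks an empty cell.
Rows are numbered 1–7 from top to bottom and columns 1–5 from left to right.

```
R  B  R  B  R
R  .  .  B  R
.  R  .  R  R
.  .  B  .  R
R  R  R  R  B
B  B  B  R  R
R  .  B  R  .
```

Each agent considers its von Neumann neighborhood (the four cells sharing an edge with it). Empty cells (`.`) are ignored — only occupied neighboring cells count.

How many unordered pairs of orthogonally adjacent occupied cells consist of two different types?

16

Scan each occupied cell's neighbors to the right and below so each pair is counted once.
From row 1: 4 unlike of 7 pairs (running 4/7).
From row 2: 2 unlike of 3 pairs (running 6/10).
From row 3: 0 unlike of 2 pairs (running 6/12).
From row 4: 2 unlike of 2 pairs (running 8/14).
From row 5: 5 unlike of 9 pairs (running 13/23).
From row 6: 2 unlike of 7 pairs (running 15/30).
From row 7: 1 unlike of 1 pairs (running 16/31).
Total adjacent occupied pairs: 31; unlike-type pairs: 16.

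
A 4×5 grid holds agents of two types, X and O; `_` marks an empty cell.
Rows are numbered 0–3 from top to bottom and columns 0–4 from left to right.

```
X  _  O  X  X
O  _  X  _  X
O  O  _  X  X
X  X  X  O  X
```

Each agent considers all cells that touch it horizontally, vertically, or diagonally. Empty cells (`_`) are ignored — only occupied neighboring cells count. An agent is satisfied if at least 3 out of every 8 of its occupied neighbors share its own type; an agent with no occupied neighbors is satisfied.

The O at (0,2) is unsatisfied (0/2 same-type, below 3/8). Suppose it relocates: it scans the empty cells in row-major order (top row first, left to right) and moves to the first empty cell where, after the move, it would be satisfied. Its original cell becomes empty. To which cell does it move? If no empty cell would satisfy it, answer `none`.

Vacating (0,2). Empty cells in order:
  (0,1): 1/3 same-type → still unsatisfied.
  (1,1): 3/5 same-type → satisfied — stop here.

(1,1)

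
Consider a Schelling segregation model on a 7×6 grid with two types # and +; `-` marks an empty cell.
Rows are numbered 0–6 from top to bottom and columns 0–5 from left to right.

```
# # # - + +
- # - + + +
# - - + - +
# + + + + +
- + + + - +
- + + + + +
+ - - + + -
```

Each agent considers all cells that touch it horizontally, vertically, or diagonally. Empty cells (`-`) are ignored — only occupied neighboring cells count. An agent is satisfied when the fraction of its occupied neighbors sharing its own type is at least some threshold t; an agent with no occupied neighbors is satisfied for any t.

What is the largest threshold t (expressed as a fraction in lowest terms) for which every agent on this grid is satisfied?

1/3

(0,0)# 2/2
(0,1)# 3/3
(0,2)# 2/3
(0,4)+ 4/4
(0,5)+ 3/3
(1,1)# 4/4
(1,3)+ 3/4
(1,4)+ 6/6
(1,5)+ 4/4
(2,0)# 2/3
(2,3)+ 5/5
(2,5)+ 4/4
(3,0)# 1/3
(3,1)+ 3/5
(3,2)+ 6/6
(3,3)+ 5/5
(3,4)+ 6/6
(3,5)+ 3/3
(4,1)+ 5/6
(4,2)+ 8/8
(4,3)+ 7/7
(4,5)+ 4/4
(5,1)+ 4/4
(5,2)+ 6/6
(5,3)+ 6/6
(5,4)+ 6/6
(5,5)+ 3/3
(6,0)+ 1/1
(6,3)+ 4/4
(6,4)+ 4/4
The smallest same-type fraction is 1/3 at (3,0), which reduces to 1/3. Any threshold above that leaves this agent unsatisfied.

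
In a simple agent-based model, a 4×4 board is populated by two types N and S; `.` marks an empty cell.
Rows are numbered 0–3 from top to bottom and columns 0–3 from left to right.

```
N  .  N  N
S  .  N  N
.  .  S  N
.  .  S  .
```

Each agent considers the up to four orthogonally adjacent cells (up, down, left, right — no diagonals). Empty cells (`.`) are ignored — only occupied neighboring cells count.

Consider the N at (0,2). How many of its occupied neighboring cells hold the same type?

Occupied neighbors of (0,2): (1,2)=N, (0,3)=N.
Same type (N): 2 of 2.

2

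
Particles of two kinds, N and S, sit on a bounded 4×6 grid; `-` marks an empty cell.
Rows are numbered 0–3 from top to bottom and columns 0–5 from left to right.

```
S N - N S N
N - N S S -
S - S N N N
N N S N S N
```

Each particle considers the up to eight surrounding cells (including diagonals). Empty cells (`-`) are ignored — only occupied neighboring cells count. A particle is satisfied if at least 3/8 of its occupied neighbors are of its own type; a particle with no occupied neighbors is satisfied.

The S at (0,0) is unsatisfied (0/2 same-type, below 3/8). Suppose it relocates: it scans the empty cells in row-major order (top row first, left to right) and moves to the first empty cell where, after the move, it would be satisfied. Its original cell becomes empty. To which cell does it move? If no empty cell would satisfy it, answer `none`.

Vacating (0,0). Empty cells in order:
  (0,2): 1/4 same-type → still unsatisfied.
  (1,1): 2/5 same-type → satisfied — stop here.

(1,1)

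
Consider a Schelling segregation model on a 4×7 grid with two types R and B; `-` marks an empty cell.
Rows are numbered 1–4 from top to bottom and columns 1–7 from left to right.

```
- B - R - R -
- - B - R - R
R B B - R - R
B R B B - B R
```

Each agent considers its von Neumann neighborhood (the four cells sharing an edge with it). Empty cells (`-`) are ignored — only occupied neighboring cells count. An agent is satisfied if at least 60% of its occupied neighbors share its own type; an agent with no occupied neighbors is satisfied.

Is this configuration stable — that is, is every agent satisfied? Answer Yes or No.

(1,2)B 0/0 ✓
(1,4)R 0/0 ✓
(1,6)R 0/0 ✓
(2,3)B 1/1 ✓
(2,5)R 1/1 ✓
(2,7)R 1/1 ✓
(3,1)R 0/2 ✗
(3,2)B 1/3 ✗
(3,3)B 3/3 ✓
(3,5)R 1/1 ✓
(3,7)R 2/2 ✓
(4,1)B 0/2 ✗
(4,2)R 0/3 ✗
(4,3)B 2/3 ✓
(4,4)B 1/1 ✓
(4,6)B 0/1 ✗
(4,7)R 1/2 ✗
For instance (3,1) has only 0/2 same-type neighbors, below 3/5.

No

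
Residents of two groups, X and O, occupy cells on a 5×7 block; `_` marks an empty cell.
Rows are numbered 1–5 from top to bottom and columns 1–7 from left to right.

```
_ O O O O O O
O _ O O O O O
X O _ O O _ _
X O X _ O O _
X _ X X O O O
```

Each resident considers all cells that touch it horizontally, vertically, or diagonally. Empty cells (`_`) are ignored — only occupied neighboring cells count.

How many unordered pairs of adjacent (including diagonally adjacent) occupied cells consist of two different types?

Scan each occupied cell's neighbors to the right and below (and the two forward diagonals) so each pair is counted once.
From row 1: 0 unlike of 20 pairs (running 0/20).
From row 2: 1 unlike of 13 pairs (running 1/33).
From row 3: 5 unlike of 11 pairs (running 6/44).
From row 4: 5 unlike of 14 pairs (running 11/58).
From row 5: 1 unlike of 4 pairs (running 12/62).
Total adjacent occupied pairs: 62; unlike-type pairs: 12.

12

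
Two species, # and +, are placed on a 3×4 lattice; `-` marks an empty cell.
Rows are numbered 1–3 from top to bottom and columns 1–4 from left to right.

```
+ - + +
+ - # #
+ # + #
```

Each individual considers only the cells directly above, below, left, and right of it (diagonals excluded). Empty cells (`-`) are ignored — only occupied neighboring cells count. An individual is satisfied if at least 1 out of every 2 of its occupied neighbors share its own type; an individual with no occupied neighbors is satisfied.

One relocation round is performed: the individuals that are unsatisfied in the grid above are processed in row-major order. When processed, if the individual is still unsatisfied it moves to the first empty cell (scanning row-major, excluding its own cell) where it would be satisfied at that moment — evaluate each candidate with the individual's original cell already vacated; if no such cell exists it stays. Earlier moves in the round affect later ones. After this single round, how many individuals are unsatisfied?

1

Initially unsatisfied (in order): (2,3), (3,2), (3,3).
  (2,3) → (2,2).
  (3,2) → (2,3).
  (3,3) → (1,2).
Resulting grid:
+ + + +
+ # # #
+ - - #
Unsatisfied now: (2,2).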